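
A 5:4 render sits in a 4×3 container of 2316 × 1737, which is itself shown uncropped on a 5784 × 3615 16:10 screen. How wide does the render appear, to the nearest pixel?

4519 px

Inside the 2316×1737 canvas the render is height-limited at 2171.25 × 1737.00.
The 4×3 canvas is height-limited in 5784×3615, giving 4820.00 × 3615.00; scale factor 2.0812.
Applying the same ×2.0812: 2171.25 → 4518.75.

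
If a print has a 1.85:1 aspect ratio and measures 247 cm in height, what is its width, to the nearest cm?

457 cm

247 × 1.850 = 456.95.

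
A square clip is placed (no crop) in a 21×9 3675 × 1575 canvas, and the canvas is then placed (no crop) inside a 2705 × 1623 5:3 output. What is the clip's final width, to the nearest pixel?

Inside the 3675×1575 canvas the clip is height-limited at 1575.00 × 1575.00.
21×9 in 2705×1623: fills the width, so the intermediate becomes 2705.00 × 1159.29 — a scale of ×0.7361.
The clip scales with it: width 1575.00 × 0.7361 ≈ 1159.29.

1159 px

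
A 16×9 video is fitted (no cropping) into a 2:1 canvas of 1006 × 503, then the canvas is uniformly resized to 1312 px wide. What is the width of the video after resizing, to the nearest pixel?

1166 px

At 1006×503 the video is height-limited, so width = 503 × 16/9 ≈ 894.22 px.
Resizing to 1312 px wide multiplies everything by 1.3042: 894.22 → 1166.22 px.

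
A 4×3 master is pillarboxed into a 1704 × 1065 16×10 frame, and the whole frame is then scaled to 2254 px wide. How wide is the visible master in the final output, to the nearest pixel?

Fitted into 1704×1065, the master spans the height; its width is 1065 × 4/3 ≈ 1420.00 px.
Scaling 1704 → 2254 is ×1.3228, so the width becomes 1420.00 × 1.3228 ≈ 1878.33 px.

1878 px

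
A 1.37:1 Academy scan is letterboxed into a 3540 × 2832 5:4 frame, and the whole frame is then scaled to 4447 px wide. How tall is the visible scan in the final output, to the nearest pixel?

3246 px

At 3540×2832 the scan is width-limited, so height = 3540 / 1.370 ≈ 2583.94 px.
Scaling 3540 → 4447 is ×1.2562, so the height becomes 2583.94 × 1.2562 ≈ 3245.99 px.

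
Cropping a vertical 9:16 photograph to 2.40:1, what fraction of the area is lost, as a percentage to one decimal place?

The width stays; only height is cut (since 2.40:1 is wider than vertical 9:16).
(0.562)/(2.400) ≈ 0.234 of the area survives, leaving 76.56% discarded.

76.6%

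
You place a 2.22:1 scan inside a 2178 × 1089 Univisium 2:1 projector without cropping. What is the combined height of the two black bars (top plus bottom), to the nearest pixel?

108 px

Since 2.220 > 2.000, the scan is width-limited.
The scan is 2178 / 2.220 ≈ 981.08 px tall.
Black = 1089 − 981.08 = 107.92 px.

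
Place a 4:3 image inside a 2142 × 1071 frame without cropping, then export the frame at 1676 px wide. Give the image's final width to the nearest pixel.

Fitted into 2142×1071, the image spans the height; its width is 1071 × 4/3 ≈ 1428.00 px.
Scaling 2142 → 1676 is ×0.7824, so the width becomes 1428.00 × 0.7824 ≈ 1117.33 px.

1117 px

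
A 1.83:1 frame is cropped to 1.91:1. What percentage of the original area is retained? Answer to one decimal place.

95.8%

1.91:1 is wider than 1.83:1, so the crop keeps the full width and trims the height.
Area ratio = (1.830)/(1.910) = 95.81% retained.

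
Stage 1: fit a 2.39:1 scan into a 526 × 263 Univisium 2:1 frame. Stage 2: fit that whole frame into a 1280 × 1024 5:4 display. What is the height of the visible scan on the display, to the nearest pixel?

536 px

2.39:1 in 526×263: fills the width, so the scan is 526.00 × 220.08.
Univisium 2:1 in 1280×1024: fills the width, so the intermediate becomes 1280.00 × 640.00 — a scale of ×2.4335.
The scan scales with it: height 220.08 × 2.4335 ≈ 535.56.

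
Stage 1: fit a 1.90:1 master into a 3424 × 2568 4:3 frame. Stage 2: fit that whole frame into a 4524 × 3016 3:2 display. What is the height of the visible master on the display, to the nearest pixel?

2116 px

Inside the 3424×2568 canvas the master is width-limited at 3424.00 × 1802.11.
The 4:3 canvas is height-limited in 4524×3016, giving 4021.33 × 3016.00; scale factor 1.1745.
So the master's height is 1802.11 × 1.1745 ≈ 2116.49.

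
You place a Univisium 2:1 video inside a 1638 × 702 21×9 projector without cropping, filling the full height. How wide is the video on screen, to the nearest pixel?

1404 px

Content width = 702 × 2/1 ≈ 1404.00 px.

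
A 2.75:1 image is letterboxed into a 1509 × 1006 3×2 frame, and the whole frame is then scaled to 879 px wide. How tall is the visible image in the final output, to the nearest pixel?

320 px

In the 1509×1006 frame the image fills the width: height = 1509 / 2.750 ≈ 548.73 px.
The frame scales by 879/1509 = 0.5825; 548.73 × 0.5825 ≈ 319.64 px.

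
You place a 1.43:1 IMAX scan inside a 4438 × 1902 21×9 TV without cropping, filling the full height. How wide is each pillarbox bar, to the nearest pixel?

859 px

Content width = 1902 × 1.430 ≈ 2719.86 px.
Black = 4438 − 2719.86 = 1718.14 px, or 859.07 per bar.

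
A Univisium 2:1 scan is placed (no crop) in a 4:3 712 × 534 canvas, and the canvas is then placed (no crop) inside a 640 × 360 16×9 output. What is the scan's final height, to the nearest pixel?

240 px

Inside the 712×534 canvas the scan is width-limited at 712.00 × 356.00.
Second fit — the 4:3 canvas into 640×360 spans the height: 480.00 × 360.00 (×0.6742 from 712×534).
So the scan's height is 356.00 × 0.6742 ≈ 240.00.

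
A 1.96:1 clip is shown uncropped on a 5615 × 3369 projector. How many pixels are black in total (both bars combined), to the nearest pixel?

1.96:1 is wider than 5:3, so it spans the full width.
That makes the image 2864.7959 px tall (5615 / 1.960).
Black = 3369 − 2864.7959 = 504.2041 px.
Across the 5615-px span: 504.2041 × 5615 ≈ 2831106 px.

2831106 pixels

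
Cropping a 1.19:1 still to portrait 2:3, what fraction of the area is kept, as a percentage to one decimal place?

Going from 1.19:1 to portrait 2:3 means cutting width while keeping height.
Fraction kept = (0.667)/(1.190) ≈ 56.02%.

56.0%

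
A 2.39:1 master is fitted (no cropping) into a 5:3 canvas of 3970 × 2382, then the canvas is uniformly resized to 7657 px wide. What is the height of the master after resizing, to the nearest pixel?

At 3970×2382 the master is width-limited, so height = 3970 / 2.390 ≈ 1661.09 px.
Resizing to 7657 px wide multiplies everything by 1.9287: 1661.09 → 3203.77 px.

3204 px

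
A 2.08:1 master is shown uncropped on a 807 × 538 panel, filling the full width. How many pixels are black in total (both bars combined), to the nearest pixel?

That makes the image 387.9808 px tall (807 / 2.080).
538 − 387.9808 = 150.0192 px of bars.
Across the 807-px span: 150.0192 × 807 ≈ 121066 px.

121066 pixels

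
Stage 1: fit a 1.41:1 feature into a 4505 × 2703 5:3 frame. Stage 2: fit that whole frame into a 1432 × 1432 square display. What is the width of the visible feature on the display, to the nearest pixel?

Inside the 4505×2703 canvas the feature is height-limited at 3811.23 × 2703.00.
5:3 in 1432×1432: fills the width, so the intermediate becomes 1432.00 × 859.20 — a scale of ×0.3179.
Applying the same ×0.3179: 3811.23 → 1211.47.

1211 px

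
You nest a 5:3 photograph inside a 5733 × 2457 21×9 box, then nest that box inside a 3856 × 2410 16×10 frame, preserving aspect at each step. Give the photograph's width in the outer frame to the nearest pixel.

5:3 in 5733×2457: fills the height, so the photograph is 4095.00 × 2457.00.
Second fit — the 21×9 canvas into 3856×2410 spans the width: 3856.00 × 1652.57 (×0.6726 from 5733×2457).
Applying the same ×0.6726: 4095.00 → 2754.29.

2754 px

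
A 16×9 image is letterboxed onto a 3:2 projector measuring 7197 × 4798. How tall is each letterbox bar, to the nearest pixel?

Since 1.778 > 1.500, the image is width-limited.
The image is 7197 × 9/16 ≈ 4048.31 px tall.
Black = 4798 − 4048.31 = 749.69 px, or 374.84 per bar.

375 px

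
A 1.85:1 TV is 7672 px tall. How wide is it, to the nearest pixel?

7672 × 1.850 = 14193.20.

14193 px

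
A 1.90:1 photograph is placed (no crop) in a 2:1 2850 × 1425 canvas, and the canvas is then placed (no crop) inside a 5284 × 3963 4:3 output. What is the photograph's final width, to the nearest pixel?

First fit — 1.90:1 into 2850×1425 spans the height: 2707.50 × 1425.00.
Second fit — the 2:1 canvas into 5284×3963 spans the width: 5284.00 × 2642.00 (×1.8540 from 2850×1425).
The photograph scales with it: width 2707.50 × 1.8540 ≈ 5019.80.

5020 px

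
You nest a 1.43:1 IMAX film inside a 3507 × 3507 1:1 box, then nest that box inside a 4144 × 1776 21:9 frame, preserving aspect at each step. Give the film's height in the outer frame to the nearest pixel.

1242 px

1.43:1 IMAX in 3507×3507: fills the width, so the film is 3507.00 × 2452.45.
The 1:1 canvas is height-limited in 4144×1776, giving 1776.00 × 1776.00; scale factor 0.5064.
So the film's height is 2452.45 × 0.5064 ≈ 1241.96.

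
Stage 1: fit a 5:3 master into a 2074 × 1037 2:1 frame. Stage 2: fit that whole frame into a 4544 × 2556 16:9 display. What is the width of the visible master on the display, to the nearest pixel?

3787 px

First fit — 5:3 into 2074×1037 spans the height: 1728.33 × 1037.00.
2:1 in 4544×2556: fills the width, so the intermediate becomes 4544.00 × 2272.00 — a scale of ×2.1909.
The master scales with it: width 1728.33 × 2.1909 ≈ 3786.67.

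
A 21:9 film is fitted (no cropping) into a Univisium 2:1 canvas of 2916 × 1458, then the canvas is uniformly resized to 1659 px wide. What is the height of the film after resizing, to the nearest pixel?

In the 2916×1458 frame the film fills the width: height = 2916 × 9/21 ≈ 1249.71 px.
The frame scales by 1659/2916 = 0.5689; 1249.71 × 0.5689 ≈ 711.00 px.

711 px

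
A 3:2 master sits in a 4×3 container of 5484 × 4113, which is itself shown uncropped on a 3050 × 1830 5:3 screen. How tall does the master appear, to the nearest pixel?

First fit — 3:2 into 5484×4113 spans the width: 5484.00 × 3656.00.
4×3 in 3050×1830: fills the height, so the intermediate becomes 2440.00 × 1830.00 — a scale of ×0.4449.
Applying the same ×0.4449: 3656.00 → 1626.67.

1627 px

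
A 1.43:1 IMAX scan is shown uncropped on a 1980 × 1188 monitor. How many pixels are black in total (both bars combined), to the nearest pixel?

1.43:1 IMAX is narrower than 5:3, so it spans the full height.
Content width = 1188 × 1.430 ≈ 1698.8400 px.
1980 − 1698.8400 = 281.1600 px of bars.
Bar area = 281.1600 × 1188 ≈ 334018 px.

334018 pixels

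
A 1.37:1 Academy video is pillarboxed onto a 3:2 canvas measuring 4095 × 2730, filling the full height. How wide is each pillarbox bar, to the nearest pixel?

The video is 2730 × 1.370 ≈ 3740.10 px wide.
4095 − 3740.10 = 354.90 px of bars (177.45 each).

177 px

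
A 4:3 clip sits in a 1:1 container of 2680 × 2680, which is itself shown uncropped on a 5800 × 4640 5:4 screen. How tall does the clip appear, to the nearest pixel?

3480 px

First fit — 4:3 into 2680×2680 spans the width: 2680.00 × 2010.00.
1:1 in 5800×4640: fills the height, so the intermediate becomes 4640.00 × 4640.00 — a scale of ×1.7313.
So the clip's height is 2010.00 × 1.7313 ≈ 3480.00.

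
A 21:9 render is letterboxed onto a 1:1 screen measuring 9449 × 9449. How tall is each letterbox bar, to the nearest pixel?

2700 px

21:9 is wider than 1:1, so it spans the full width.
Content height = 9449 × 9/21 ≈ 4049.57 px.
9449 − 4049.57 = 5399.43 px of bars (2699.71 each).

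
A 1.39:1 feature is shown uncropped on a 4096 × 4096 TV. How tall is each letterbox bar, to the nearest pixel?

575 px

1.39:1 is wider than 1:1, so it spans the full width.
That makes the image 2946.76 px tall (4096 / 1.390).
Leftover height: 4096 − 2946.76 = 1149.24 px → 574.62 each side.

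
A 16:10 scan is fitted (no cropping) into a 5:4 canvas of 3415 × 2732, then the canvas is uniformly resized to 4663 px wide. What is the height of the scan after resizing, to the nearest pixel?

Fitted into 3415×2732, the scan spans the width; its height is 3415 × 10/16 ≈ 2134.38 px.
Resizing to 4663 px wide multiplies everything by 1.3654: 2134.38 → 2914.38 px.

2914 px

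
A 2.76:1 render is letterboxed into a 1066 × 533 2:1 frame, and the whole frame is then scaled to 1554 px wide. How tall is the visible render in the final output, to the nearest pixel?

563 px

At 1066×533 the render is width-limited, so height = 1066 / 2.760 ≈ 386.23 px.
Scaling 1066 → 1554 is ×1.4578, so the height becomes 386.23 × 1.4578 ≈ 563.04 px.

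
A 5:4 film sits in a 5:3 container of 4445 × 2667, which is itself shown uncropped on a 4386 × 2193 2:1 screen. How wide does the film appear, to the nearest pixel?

5:4 in 4445×2667: fills the height, so the film is 3333.75 × 2667.00.
The 5:3 canvas is height-limited in 4386×2193, giving 3655.00 × 2193.00; scale factor 0.8223.
So the film's width is 3333.75 × 0.8223 ≈ 2741.25.

2741 px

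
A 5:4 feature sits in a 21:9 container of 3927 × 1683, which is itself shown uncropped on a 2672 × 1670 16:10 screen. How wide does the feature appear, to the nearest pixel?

1431 px

5:4 in 3927×1683: fills the height, so the feature is 2103.75 × 1683.00.
21:9 in 2672×1670: fills the width, so the intermediate becomes 2672.00 × 1145.14 — a scale of ×0.6804.
So the feature's width is 2103.75 × 0.6804 ≈ 1431.43.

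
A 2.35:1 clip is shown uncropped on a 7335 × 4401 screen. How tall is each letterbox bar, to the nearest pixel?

640 px

2.35:1 (2.350) > 5:3 (1.667), so the clip fills the width.
That makes the image 3121.28 px tall (7335 / 2.350).
Leftover height: 4401 − 3121.28 = 1279.72 px → 639.86 each side.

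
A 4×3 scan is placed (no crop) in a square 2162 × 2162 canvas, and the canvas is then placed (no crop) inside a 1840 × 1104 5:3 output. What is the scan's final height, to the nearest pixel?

828 px

Inside the 2162×2162 canvas the scan is width-limited at 2162.00 × 1621.50.
The square canvas is height-limited in 1840×1104, giving 1104.00 × 1104.00; scale factor 0.5106.
So the scan's height is 1621.50 × 0.5106 ≈ 828.00.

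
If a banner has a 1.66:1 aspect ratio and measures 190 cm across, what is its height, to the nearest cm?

190 / 1.660 = 114.46.

114 cm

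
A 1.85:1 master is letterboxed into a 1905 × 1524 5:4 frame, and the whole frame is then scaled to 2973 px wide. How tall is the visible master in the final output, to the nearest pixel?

At 1905×1524 the master is width-limited, so height = 1905 / 1.850 ≈ 1029.73 px.
The frame scales by 2973/1905 = 1.5606; 1029.73 × 1.5606 ≈ 1607.03 px.

1607 px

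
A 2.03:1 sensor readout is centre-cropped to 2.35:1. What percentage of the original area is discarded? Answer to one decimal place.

Going from 2.03:1 to 2.35:1 means cutting height while keeping width.
Fraction kept = (2.030)/(2.350) ≈ 86.38%, so 13.62% is lost.

13.6%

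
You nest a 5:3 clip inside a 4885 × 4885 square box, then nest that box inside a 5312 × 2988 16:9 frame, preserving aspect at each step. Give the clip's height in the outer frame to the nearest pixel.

1793 px

First fit — 5:3 into 4885×4885 spans the width: 4885.00 × 2931.00.
Second fit — the square canvas into 5312×2988 spans the height: 2988.00 × 2988.00 (×0.6117 from 4885×4885).
Applying the same ×0.6117: 2931.00 → 1792.80.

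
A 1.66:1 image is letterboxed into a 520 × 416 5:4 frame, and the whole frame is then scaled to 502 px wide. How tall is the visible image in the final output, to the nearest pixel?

302 px

In the 520×416 frame the image fills the width: height = 520 / 1.660 ≈ 313.25 px.
Resizing to 502 px wide multiplies everything by 0.9654: 313.25 → 302.41 px.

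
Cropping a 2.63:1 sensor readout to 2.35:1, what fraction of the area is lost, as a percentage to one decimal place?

10.6%

The height stays; only width is cut (since 2.35:1 is narrower than 2.63:1).
Area ratio = (2.350)/(2.630) = 89.35%; the remaining 10.65% is cropped out.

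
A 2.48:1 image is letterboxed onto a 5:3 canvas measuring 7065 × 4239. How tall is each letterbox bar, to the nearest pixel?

695 px

2.48:1 (2.480) > 5:3 (1.667), so the image fills the width.
That makes the image 2848.79 px tall (7065 / 2.480).
Black = 4239 − 2848.79 = 1390.21 px, or 695.10 per bar.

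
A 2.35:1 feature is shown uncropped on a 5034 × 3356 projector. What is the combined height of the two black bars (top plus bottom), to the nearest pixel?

1214 px

2.35:1 is wider than 3:2, so it spans the full width.
That makes the image 2142.13 px tall (5034 / 2.350).
Black = 3356 − 2142.13 = 1213.87 px.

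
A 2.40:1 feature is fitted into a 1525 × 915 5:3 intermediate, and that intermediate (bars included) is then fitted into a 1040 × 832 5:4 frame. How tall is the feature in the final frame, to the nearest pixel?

433 px

First fit — 2.40:1 into 1525×915 spans the width: 1525.00 × 635.42.
Second fit — the 5:3 canvas into 1040×832 spans the width: 1040.00 × 624.00 (×0.6820 from 1525×915).
The feature scales with it: height 635.42 × 0.6820 ≈ 433.33.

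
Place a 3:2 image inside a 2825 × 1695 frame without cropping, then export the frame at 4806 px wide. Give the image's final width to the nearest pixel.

Fitted into 2825×1695, the image spans the height; its width is 1695 × 3/2 ≈ 2542.50 px.
The frame scales by 4806/2825 = 1.7012; 2542.50 × 1.7012 ≈ 4325.40 px.

4325 px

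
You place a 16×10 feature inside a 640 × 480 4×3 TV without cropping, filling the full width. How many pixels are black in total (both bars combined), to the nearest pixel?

The feature is 640 × 10/16 ≈ 400.0000 px tall.
Black = 480 − 400.0000 = 80.0000 px.
Bar area = 80.0000 × 640 ≈ 51200 px.

51200 pixels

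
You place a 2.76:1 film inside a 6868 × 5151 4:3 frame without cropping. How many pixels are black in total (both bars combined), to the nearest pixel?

18286697 pixels

2.76:1 (2.760) > 4:3 (1.333), so the film fills the width.
That makes the image 2488.4058 px tall (6868 / 2.760).
5151 − 2488.4058 = 2662.5942 px of bars.
Bar area = 2662.5942 × 6868 ≈ 18286697 px.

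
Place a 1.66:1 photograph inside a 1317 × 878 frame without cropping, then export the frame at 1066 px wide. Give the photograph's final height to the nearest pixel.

642 px

Fitted into 1317×878, the photograph spans the width; its height is 1317 / 1.660 ≈ 793.37 px.
Scaling 1317 → 1066 is ×0.8094, so the height becomes 793.37 × 0.8094 ≈ 642.17 px.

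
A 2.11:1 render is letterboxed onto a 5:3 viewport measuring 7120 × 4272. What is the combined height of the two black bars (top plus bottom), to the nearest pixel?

898 px

2.11:1 (2.110) > 5:3 (1.667), so the render fills the width.
Content height = 7120 / 2.110 ≈ 3374.41 px.
Black = 4272 − 3374.41 = 897.59 px.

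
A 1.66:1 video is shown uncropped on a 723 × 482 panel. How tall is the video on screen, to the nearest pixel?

436 px

1.66:1 is wider than 3×2, so it spans the full width.
That makes the image 435.54 px tall (723 / 1.660).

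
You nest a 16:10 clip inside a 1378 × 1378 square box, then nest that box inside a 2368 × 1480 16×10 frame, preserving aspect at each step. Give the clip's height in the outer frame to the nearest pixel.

16:10 in 1378×1378: fills the width, so the clip is 1378.00 × 861.25.
Second fit — the square canvas into 2368×1480 spans the height: 1480.00 × 1480.00 (×1.0740 from 1378×1378).
So the clip's height is 861.25 × 1.0740 ≈ 925.00.

925 px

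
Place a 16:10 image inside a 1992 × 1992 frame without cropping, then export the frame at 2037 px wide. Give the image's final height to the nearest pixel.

At 1992×1992 the image is width-limited, so height = 1992 × 10/16 ≈ 1245.00 px.
Scaling 1992 → 2037 is ×1.0226, so the height becomes 1245.00 × 1.0226 ≈ 1273.12 px.

1273 px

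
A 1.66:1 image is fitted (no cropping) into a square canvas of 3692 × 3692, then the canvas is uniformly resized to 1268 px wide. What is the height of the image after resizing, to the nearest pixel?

Fitted into 3692×3692, the image spans the width; its height is 3692 / 1.660 ≈ 2224.10 px.
Resizing to 1268 px wide multiplies everything by 0.3434: 2224.10 → 763.86 px.

764 px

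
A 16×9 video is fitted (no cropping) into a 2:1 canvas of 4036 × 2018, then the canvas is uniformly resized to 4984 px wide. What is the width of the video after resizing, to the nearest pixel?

In the 4036×2018 frame the video fills the height: width = 2018 × 16/9 ≈ 3587.56 px.
Scaling 4036 → 4984 is ×1.2349, so the width becomes 3587.56 × 1.2349 ≈ 4430.22 px.

4430 px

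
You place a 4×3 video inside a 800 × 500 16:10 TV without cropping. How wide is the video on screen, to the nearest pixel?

667 px

4×3 is narrower than 16:10, so it spans the full height.
Content width = 500 × 4/3 ≈ 666.67 px.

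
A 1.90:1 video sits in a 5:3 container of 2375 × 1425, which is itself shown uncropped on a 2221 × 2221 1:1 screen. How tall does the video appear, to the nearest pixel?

1169 px

Inside the 2375×1425 canvas the video is width-limited at 2375.00 × 1250.00.
5:3 in 2221×2221: fills the width, so the intermediate becomes 2221.00 × 1332.60 — a scale of ×0.9352.
The video scales with it: height 1250.00 × 0.9352 ≈ 1168.95.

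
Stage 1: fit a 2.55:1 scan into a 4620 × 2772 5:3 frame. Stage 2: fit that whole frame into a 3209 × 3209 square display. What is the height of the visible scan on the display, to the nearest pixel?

1258 px

Inside the 4620×2772 canvas the scan is width-limited at 4620.00 × 1811.76.
Second fit — the 5:3 canvas into 3209×3209 spans the width: 3209.00 × 1925.40 (×0.6946 from 4620×2772).
Applying the same ×0.6946: 1811.76 → 1258.43.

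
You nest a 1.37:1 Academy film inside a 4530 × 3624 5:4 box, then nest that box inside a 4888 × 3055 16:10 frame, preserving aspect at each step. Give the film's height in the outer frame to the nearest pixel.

2787 px

1.37:1 Academy in 4530×3624: fills the width, so the film is 4530.00 × 3306.57.
The 5:4 canvas is height-limited in 4888×3055, giving 3818.75 × 3055.00; scale factor 0.8430.
So the film's height is 3306.57 × 0.8430 ≈ 2787.41.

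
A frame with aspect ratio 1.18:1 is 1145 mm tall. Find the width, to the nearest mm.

Width = 1145 × 1.180 = 1351.10.

1351 mm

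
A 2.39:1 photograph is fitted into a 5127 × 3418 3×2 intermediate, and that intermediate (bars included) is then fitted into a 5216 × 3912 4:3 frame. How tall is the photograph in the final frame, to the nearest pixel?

2182 px

Inside the 5127×3418 canvas the photograph is width-limited at 5127.00 × 2145.19.
The 3×2 canvas is width-limited in 5216×3912, giving 5216.00 × 3477.33; scale factor 1.0174.
The photograph scales with it: height 2145.19 × 1.0174 ≈ 2182.43.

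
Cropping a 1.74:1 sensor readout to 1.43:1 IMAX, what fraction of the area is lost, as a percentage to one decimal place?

1.43:1 IMAX is narrower than 1.74:1, so the crop keeps the full height and trims the width.
(1.430)/(1.740) ≈ 0.822 of the area survives, leaving 17.82% discarded.

17.8%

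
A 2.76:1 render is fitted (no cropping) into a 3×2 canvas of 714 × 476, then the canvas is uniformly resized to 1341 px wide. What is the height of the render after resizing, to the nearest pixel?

In the 714×476 frame the render fills the width: height = 714 / 2.760 ≈ 258.70 px.
Scaling 714 → 1341 is ×1.8782, so the height becomes 258.70 × 1.8782 ≈ 485.87 px.

486 px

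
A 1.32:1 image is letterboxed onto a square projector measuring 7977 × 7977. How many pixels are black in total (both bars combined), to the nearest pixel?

15426068 pixels

1.32:1 (1.320) > square (1.000), so the image fills the width.
Content height = 7977 / 1.320 ≈ 6043.1818 px.
Black = 7977 − 6043.1818 = 1933.8182 px.
Bar area = 1933.8182 × 7977 ≈ 15426068 px.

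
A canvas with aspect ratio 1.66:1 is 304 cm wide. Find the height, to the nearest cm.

183 cm

Height = 304 / 1.660 = 183.13.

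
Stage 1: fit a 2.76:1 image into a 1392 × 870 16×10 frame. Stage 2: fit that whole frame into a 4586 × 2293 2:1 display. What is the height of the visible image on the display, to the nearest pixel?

1329 px

Inside the 1392×870 canvas the image is width-limited at 1392.00 × 504.35.
The 16×10 canvas is height-limited in 4586×2293, giving 3668.80 × 2293.00; scale factor 2.6356.
The image scales with it: height 504.35 × 2.6356 ≈ 1329.28.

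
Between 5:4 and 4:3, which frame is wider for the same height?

4:3

5:4 = 1.25 and 4:3 = 1.333; 1.333 > 1.25.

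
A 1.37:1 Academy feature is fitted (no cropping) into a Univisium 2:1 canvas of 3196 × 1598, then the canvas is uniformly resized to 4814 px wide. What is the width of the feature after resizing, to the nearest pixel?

In the 3196×1598 frame the feature fills the height: width = 1598 × 1.370 ≈ 2189.26 px.
Resizing to 4814 px wide multiplies everything by 1.5063: 2189.26 → 3297.59 px.

3298 px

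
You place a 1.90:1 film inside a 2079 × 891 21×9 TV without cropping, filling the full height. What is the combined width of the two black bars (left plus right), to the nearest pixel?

Content width = 891 × 1.900 ≈ 1692.90 px.
2079 − 1692.90 = 386.10 px of bars.

386 px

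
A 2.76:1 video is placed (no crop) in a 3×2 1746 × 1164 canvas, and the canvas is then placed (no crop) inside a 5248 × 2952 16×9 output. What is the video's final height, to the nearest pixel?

First fit — 2.76:1 into 1746×1164 spans the width: 1746.00 × 632.61.
Second fit — the 3×2 canvas into 5248×2952 spans the height: 4428.00 × 2952.00 (×2.5361 from 1746×1164).
The video scales with it: height 632.61 × 2.5361 ≈ 1604.35.

1604 px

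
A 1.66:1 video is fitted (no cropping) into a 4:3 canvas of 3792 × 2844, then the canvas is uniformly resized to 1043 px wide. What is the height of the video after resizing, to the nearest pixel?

628 px

Fitted into 3792×2844, the video spans the width; its height is 3792 / 1.660 ≈ 2284.34 px.
The frame scales by 1043/3792 = 0.2751; 2284.34 × 0.2751 ≈ 628.31 px.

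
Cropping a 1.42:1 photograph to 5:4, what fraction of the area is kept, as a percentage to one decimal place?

Going from 1.42:1 to 5:4 means cutting width while keeping height.
Area ratio = (1.250)/(1.420) = 88.03% retained.

88.0%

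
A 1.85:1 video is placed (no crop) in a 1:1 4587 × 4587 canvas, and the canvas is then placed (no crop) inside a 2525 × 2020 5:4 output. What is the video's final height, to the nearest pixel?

First fit — 1.85:1 into 4587×4587 spans the width: 4587.00 × 2479.46.
Second fit — the 1:1 canvas into 2525×2020 spans the height: 2020.00 × 2020.00 (×0.4404 from 4587×4587).
The video scales with it: height 2479.46 × 0.4404 ≈ 1091.89.

1092 px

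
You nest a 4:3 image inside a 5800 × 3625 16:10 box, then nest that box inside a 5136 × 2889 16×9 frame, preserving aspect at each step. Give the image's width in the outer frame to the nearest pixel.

Inside the 5800×3625 canvas the image is height-limited at 4833.33 × 3625.00.
16:10 in 5136×2889: fills the height, so the intermediate becomes 4622.40 × 2889.00 — a scale of ×0.7970.
The image scales with it: width 4833.33 × 0.7970 ≈ 3852.00.

3852 px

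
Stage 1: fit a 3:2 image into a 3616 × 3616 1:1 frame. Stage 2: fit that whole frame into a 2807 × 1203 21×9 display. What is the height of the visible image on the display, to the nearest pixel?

Inside the 3616×3616 canvas the image is width-limited at 3616.00 × 2410.67.
The 1:1 canvas is height-limited in 2807×1203, giving 1203.00 × 1203.00; scale factor 0.3327.
So the image's height is 2410.67 × 0.3327 ≈ 802.00.

802 px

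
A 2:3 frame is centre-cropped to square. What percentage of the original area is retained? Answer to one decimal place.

square is wider than 2:3, so the crop keeps the full width and trims the height.
Fraction kept = (0.667)/(1.000) ≈ 66.67%.

66.7%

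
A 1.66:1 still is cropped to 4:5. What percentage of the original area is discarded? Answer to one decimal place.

51.8%

The height stays; only width is cut (since 4:5 is narrower than 1.66:1).
(0.800)/(1.660) ≈ 0.482 of the area survives, leaving 51.81% discarded.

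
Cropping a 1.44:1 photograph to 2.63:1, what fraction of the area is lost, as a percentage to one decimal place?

2.63:1 is wider than 1.44:1, so the crop keeps the full width and trims the height.
(1.440)/(2.630) ≈ 0.548 of the area survives, leaving 45.25% discarded.

45.2%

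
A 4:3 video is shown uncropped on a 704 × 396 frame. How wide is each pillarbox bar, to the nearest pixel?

88 px

4:3 (1.333) < 16:9 (1.778), so the video fills the height.
Content width = 396 × 4/3 ≈ 528.00 px.
Black = 704 − 528.00 = 176.00 px, or 88.00 per bar.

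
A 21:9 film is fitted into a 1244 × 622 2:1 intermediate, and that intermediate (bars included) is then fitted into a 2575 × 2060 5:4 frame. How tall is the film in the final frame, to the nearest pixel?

21:9 in 1244×622: fills the width, so the film is 1244.00 × 533.14.
Second fit — the 2:1 canvas into 2575×2060 spans the width: 2575.00 × 1287.50 (×2.0699 from 1244×622).
Applying the same ×2.0699: 533.14 → 1103.57.

1104 px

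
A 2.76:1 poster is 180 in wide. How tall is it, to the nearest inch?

Height = 180 / 2.760 = 65.22.

65 in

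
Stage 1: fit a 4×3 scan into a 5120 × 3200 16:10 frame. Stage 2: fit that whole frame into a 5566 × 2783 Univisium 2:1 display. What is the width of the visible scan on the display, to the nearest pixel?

3711 px

4×3 in 5120×3200: fills the height, so the scan is 4266.67 × 3200.00.
Second fit — the 16:10 canvas into 5566×2783 spans the height: 4452.80 × 2783.00 (×0.8697 from 5120×3200).
So the scan's width is 4266.67 × 0.8697 ≈ 3710.67.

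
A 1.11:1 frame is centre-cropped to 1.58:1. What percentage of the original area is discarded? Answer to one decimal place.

29.7%

The width stays; only height is cut (since 1.58:1 is wider than 1.11:1).
(1.110)/(1.580) ≈ 0.703 of the area survives, leaving 29.75% discarded.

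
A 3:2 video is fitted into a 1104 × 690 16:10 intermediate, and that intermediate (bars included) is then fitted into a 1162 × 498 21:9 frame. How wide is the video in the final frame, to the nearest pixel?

3:2 in 1104×690: fills the height, so the video is 1035.00 × 690.00.
Second fit — the 16:10 canvas into 1162×498 spans the height: 796.80 × 498.00 (×0.7217 from 1104×690).
The video scales with it: width 1035.00 × 0.7217 ≈ 747.00.

747 px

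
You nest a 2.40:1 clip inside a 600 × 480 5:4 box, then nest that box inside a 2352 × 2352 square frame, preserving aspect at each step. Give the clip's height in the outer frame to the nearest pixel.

2.40:1 in 600×480: fills the width, so the clip is 600.00 × 250.00.
The 5:4 canvas is width-limited in 2352×2352, giving 2352.00 × 1881.60; scale factor 3.9200.
So the clip's height is 250.00 × 3.9200 ≈ 980.00.

980 px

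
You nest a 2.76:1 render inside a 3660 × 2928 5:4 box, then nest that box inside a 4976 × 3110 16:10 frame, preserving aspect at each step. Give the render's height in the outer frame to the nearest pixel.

Inside the 3660×2928 canvas the render is width-limited at 3660.00 × 1326.09.
5:4 in 4976×3110: fills the height, so the intermediate becomes 3887.50 × 3110.00 — a scale of ×1.0622.
The render scales with it: height 1326.09 × 1.0622 ≈ 1408.51.

1409 px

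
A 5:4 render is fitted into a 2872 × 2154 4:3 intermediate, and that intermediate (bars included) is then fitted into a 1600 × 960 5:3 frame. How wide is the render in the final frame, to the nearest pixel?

1200 px

5:4 in 2872×2154: fills the height, so the render is 2692.50 × 2154.00.
Second fit — the 4:3 canvas into 1600×960 spans the height: 1280.00 × 960.00 (×0.4457 from 2872×2154).
The render scales with it: width 2692.50 × 0.4457 ≈ 1200.00.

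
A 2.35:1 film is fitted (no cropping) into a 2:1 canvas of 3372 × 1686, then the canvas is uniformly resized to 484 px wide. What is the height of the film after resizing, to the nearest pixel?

At 3372×1686 the film is width-limited, so height = 3372 / 2.350 ≈ 1434.89 px.
Scaling 3372 → 484 is ×0.1435, so the height becomes 1434.89 × 0.1435 ≈ 205.96 px.

206 px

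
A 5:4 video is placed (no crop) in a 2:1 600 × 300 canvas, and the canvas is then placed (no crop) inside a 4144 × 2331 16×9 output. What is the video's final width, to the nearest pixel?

2590 px

First fit — 5:4 into 600×300 spans the height: 375.00 × 300.00.
The 2:1 canvas is width-limited in 4144×2331, giving 4144.00 × 2072.00; scale factor 6.9067.
Applying the same ×6.9067: 375.00 → 2590.00.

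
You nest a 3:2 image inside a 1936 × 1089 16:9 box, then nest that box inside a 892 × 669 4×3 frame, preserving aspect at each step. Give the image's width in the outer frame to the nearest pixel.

753 px

Inside the 1936×1089 canvas the image is height-limited at 1633.50 × 1089.00.
Second fit — the 16:9 canvas into 892×669 spans the width: 892.00 × 501.75 (×0.4607 from 1936×1089).
Applying the same ×0.4607: 1633.50 → 752.62.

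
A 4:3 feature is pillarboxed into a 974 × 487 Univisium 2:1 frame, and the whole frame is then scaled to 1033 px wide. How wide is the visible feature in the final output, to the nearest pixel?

689 px

At 974×487 the feature is height-limited, so width = 487 × 4/3 ≈ 649.33 px.
Scaling 974 → 1033 is ×1.0606, so the width becomes 649.33 × 1.0606 ≈ 688.67 px.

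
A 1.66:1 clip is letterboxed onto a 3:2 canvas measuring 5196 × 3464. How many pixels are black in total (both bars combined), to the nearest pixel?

Since 1.660 > 1.500, the clip is width-limited.
Content height = 5196 / 1.660 ≈ 3130.1205 px.
3464 − 3130.1205 = 333.8795 px of bars.
Across the 5196-px span: 333.8795 × 5196 ≈ 1734838 px.

1734838 pixels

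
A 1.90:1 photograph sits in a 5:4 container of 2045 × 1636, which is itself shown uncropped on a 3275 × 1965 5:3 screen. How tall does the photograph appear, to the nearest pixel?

1293 px

Inside the 2045×1636 canvas the photograph is width-limited at 2045.00 × 1076.32.
5:4 in 3275×1965: fills the height, so the intermediate becomes 2456.25 × 1965.00 — a scale of ×1.2011.
So the photograph's height is 1076.32 × 1.2011 ≈ 1292.76.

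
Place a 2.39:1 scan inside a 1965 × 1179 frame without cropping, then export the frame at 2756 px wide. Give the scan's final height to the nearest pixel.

1153 px

In the 1965×1179 frame the scan fills the width: height = 1965 / 2.390 ≈ 822.18 px.
The frame scales by 2756/1965 = 1.4025; 822.18 × 1.4025 ≈ 1153.14 px.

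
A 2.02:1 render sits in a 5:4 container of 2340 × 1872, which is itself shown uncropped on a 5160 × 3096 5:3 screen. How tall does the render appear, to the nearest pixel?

1916 px

First fit — 2.02:1 into 2340×1872 spans the width: 2340.00 × 1158.42.
Second fit — the 5:4 canvas into 5160×3096 spans the height: 3870.00 × 3096.00 (×1.6538 from 2340×1872).
Applying the same ×1.6538: 1158.42 → 1915.84.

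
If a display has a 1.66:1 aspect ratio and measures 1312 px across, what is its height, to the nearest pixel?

790 px

Height = 1312 / 1.660 = 790.36.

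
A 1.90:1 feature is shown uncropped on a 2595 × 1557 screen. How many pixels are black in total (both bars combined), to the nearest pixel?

Since 1.900 > 1.667, the feature is width-limited.
Content height = 2595 / 1.900 ≈ 1365.7895 px.
Leftover height: 1557 − 1365.7895 = 191.2105 px.
Across the 2595-px span: 191.2105 × 2595 ≈ 496191 px.

496191 pixels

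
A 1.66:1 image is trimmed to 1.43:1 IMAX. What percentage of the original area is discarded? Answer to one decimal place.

13.9%

Going from 1.66:1 to 1.43:1 IMAX means cutting width while keeping height.
(1.430)/(1.660) ≈ 0.861 of the area survives, leaving 13.86% discarded.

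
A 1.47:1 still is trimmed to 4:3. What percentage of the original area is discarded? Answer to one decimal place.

9.3%

4:3 is narrower than 1.47:1, so the crop keeps the full height and trims the width.
Area ratio = (1.333)/(1.470) = 90.70%; the remaining 9.30% is cropped out.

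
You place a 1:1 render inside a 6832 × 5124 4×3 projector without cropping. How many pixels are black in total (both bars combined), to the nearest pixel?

1:1 is narrower than 4×3, so it spans the full height.
The render is 5124 × 1/1 ≈ 5124.0000 px wide.
Leftover width: 6832 − 5124.0000 = 1708.0000 px.
That's 1708.0000 × 5124 ≈ 8751792 black pixels.

8751792 pixels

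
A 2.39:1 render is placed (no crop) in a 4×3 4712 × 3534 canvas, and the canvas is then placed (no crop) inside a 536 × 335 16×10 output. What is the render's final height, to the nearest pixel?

187 px

2.39:1 in 4712×3534: fills the width, so the render is 4712.00 × 1971.55.
Second fit — the 4×3 canvas into 536×335 spans the height: 446.67 × 335.00 (×0.0948 from 4712×3534).
The render scales with it: height 1971.55 × 0.0948 ≈ 186.89.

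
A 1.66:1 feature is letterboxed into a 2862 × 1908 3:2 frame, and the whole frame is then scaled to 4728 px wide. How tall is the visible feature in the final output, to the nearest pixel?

At 2862×1908 the feature is width-limited, so height = 2862 / 1.660 ≈ 1724.10 px.
The frame scales by 4728/2862 = 1.6520; 1724.10 × 1.6520 ≈ 2848.19 px.

2848 px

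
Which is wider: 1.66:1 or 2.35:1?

1.66 and 2.35; 2.35 > 1.66.

2.35:1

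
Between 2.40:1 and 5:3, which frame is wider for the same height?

2.40:1

2.4 and 5:3 = 1.667; 2.4 > 1.667.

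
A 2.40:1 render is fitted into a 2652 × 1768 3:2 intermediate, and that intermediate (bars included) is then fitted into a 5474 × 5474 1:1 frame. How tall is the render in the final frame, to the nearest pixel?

2281 px

2.40:1 in 2652×1768: fills the width, so the render is 2652.00 × 1105.00.
The 3:2 canvas is width-limited in 5474×5474, giving 5474.00 × 3649.33; scale factor 2.0641.
Applying the same ×2.0641: 1105.00 → 2280.83.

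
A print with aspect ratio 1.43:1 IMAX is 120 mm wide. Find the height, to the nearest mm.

Height = 120 / 1.430 = 83.92.

84 mm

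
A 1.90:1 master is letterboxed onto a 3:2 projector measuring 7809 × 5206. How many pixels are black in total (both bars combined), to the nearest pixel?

8558664 pixels

1.90:1 is wider than 3:2, so it spans the full width.
That makes the image 4110.0000 px tall (7809 / 1.900).
Leftover height: 5206 − 4110.0000 = 1096.0000 px.
Bar area = 1096.0000 × 7809 ≈ 8558664 px.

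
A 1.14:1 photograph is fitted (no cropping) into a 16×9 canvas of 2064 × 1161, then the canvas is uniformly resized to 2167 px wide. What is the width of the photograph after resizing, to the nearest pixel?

In the 2064×1161 frame the photograph fills the height: width = 1161 × 1.140 ≈ 1323.54 px.
The frame scales by 2167/2064 = 1.0499; 1323.54 × 1.0499 ≈ 1389.59 px.

1390 px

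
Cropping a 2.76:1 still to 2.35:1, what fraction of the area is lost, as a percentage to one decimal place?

The height stays; only width is cut (since 2.35:1 is narrower than 2.76:1).
Area ratio = (2.350)/(2.760) = 85.14%; the remaining 14.86% is cropped out.

14.9%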